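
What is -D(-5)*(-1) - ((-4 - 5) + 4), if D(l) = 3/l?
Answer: 22/5 ≈ 4.4000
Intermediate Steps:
-D(-5)*(-1) - ((-4 - 5) + 4) = -3/(-5)*(-1) - ((-4 - 5) + 4) = -3*(-1)/5*(-1) - (-9 + 4) = -1*(-⅗)*(-1) - 1*(-5) = (⅗)*(-1) + 5 = -⅗ + 5 = 22/5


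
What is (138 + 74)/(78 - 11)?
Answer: 212/67 ≈ 3.1642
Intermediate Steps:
(138 + 74)/(78 - 11) = 212/67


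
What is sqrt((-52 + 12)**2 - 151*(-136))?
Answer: 2*sqrt(5534) ≈ 148.78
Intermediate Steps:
sqrt((-52 + 12)**2 - 151*(-136)) = sqrt((-40)**2 + 20536) = sqrt(1600 + 20536) = sqrt(22136) = 2*sqrt(5534)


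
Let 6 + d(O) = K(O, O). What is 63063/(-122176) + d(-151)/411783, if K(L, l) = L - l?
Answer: -8656334795/16769999936 ≈ -0.51618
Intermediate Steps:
d(O) = -6 (d(O) = -6 + (O - O) = -6 + 0 = -6)
63063/(-122176) + d(-151)/411783 = 63063/(-122176) - 6/411783 = 63063*(-1/122176) - 6*1/411783 = -63063/122176 - 2/137261 = -8656334795/16769999936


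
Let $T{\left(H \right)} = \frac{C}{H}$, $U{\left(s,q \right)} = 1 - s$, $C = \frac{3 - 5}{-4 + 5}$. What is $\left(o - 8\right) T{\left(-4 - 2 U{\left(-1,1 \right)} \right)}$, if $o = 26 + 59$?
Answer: $\frac{77}{4} \approx 19.25$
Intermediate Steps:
$C = -2$ ($C = - \frac{2}{1} = \left(-2\right) 1 = -2$)
$o = 85$
$T{\left(H \right)} = - \frac{2}{H}$
$\left(o - 8\right) T{\left(-4 - 2 U{\left(-1,1 \right)} \right)} = \left(85 - 8\right) \left(- \frac{2}{-4 - 2 \left(1 - -1\right)}\right) = 77 \left(- \frac{2}{-4 - 2 \left(1 + 1\right)}\right) = 77 \left(- \frac{2}{-4 - 4}\right) = 77 \left(- \frac{2}{-8}\right) = 77 \left(\left(-2\right) \left(- \frac{1}{8}\right)\right) = 77 \cdot \frac{1}{4} = \frac{77}{4}$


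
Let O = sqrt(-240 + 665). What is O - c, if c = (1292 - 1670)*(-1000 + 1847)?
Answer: 320166 + 5*sqrt(17) ≈ 3.2019e+5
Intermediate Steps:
c = -320166 (c = -378*847 = -320166)
O = 5*sqrt(17) (O = sqrt(425) = 5*sqrt(17) ≈ 20.616)
O - c = 5*sqrt(17) - 1*(-320166) = 5*sqrt(17) + 320166 = 320166 + 5*sqrt(17)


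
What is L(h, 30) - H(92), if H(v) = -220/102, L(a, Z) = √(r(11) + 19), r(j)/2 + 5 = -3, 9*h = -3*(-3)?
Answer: 110/51 + √3 ≈ 3.8889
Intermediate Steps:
h = 1 (h = (-3*(-3))/9 = (⅑)*9 = 1)
r(j) = -16 (r(j) = -10 + 2*(-3) = -10 - 6 = -16)
L(a, Z) = √3 (L(a, Z) = √(-16 + 19) = √3)
H(v) = -110/51 (H(v) = -220*1/102 = -110/51)
L(h, 30) - H(92) = √3 - 1*(-110/51) = √3 + 110/51 = 110/51 + √3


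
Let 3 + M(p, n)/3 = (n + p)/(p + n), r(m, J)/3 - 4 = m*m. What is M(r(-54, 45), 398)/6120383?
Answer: -6/6120383 ≈ -9.8033e-7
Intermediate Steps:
r(m, J) = 12 + 3*m² (r(m, J) = 12 + 3*(m*m) = 12 + 3*m²)
M(p, n) = -6 (M(p, n) = -9 + 3*((n + p)/(p + n)) = -9 + 3*((n + p)/(n + p)) = -9 + 3*1 = -9 + 3 = -6)
M(r(-54, 45), 398)/6120383 = -6/6120383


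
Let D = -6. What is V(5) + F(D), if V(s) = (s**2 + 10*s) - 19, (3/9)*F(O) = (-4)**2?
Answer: 104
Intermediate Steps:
F(O) = 48 (F(O) = 3*(-4)**2 = 3*16 = 48)
V(s) = -19 + s**2 + 10*s
V(5) + F(D) = (-19 + 5**2 + 10*5) + 48 = (-19 + 25 + 50) + 48 = 56 + 48 = 104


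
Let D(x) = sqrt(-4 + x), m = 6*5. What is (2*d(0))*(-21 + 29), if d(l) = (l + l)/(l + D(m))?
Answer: 0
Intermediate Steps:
m = 30
d(l) = 2*l/(l + sqrt(26)) (d(l) = (l + l)/(l + sqrt(-4 + 30)) = (2*l)/(l + sqrt(26)) = 2*l/(l + sqrt(26)))
(2*d(0))*(-21 + 29) = (2*(2*0/(0 + sqrt(26))))*(-21 + 29) = (2*(2*0/sqrt(26)))*8 = (2*(2*0*(sqrt(26)/26)))*8 = (2*0)*8 = 0*8 = 0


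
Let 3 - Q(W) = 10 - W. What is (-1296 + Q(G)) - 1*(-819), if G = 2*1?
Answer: -482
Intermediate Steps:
G = 2
Q(W) = -7 + W (Q(W) = 3 - (10 - W) = 3 + (-10 + W) = -7 + W)
(-1296 + Q(G)) - 1*(-819) = (-1296 + (-7 + 2)) - 1*(-819) = (-1296 - 5) + 819 = -1301 + 819 = -482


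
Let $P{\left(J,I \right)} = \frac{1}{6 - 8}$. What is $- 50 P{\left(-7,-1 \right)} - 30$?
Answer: $-5$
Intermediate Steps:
$P{\left(J,I \right)} = - \frac{1}{2}$ ($P{\left(J,I \right)} = \frac{1}{-2} = - \frac{1}{2}$)
$- 50 P{\left(-7,-1 \right)} - 30 = \left(-50\right) \left(- \frac{1}{2}\right) - 30 = 25 - 30 = -5$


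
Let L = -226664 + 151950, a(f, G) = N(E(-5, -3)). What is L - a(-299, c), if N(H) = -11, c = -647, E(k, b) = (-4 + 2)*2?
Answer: -74703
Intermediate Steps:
E(k, b) = -4 (E(k, b) = -2*2 = -4)
a(f, G) = -11
L = -74714
L - a(-299, c) = -74714 - 1*(-11) = -74714 + 11 = -74703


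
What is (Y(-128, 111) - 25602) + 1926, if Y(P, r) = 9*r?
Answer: -22677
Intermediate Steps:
(Y(-128, 111) - 25602) + 1926 = (9*111 - 25602) + 1926 = (999 - 25602) + 1926 = -24603 + 1926 = -22677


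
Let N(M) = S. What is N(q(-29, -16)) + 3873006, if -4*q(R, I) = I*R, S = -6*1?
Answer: 3873000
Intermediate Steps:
S = -6
q(R, I) = -I*R/4
N(M) = -6
N(q(-29, -16)) + 3873006 = -6 + 3873006 = 3873000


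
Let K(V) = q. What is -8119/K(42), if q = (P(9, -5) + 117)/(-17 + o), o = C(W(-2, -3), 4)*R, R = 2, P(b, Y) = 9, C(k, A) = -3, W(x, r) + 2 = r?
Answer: 186737/126 ≈ 1482.0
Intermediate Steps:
W(x, r) = -2 + r
o = -6 (o = -3*2 = -6)
q = -126/23 (q = (9 + 117)/(-17 - 6) = 126/(-23) = 126*(-1/23) = -126/23 ≈ -5.4783)
K(V) = -126/23
-8119/K(42) = -8119/(-126/23) = -8119*(-23/126) = 186737/126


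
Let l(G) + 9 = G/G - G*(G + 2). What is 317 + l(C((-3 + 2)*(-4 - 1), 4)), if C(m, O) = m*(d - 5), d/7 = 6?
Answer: -34286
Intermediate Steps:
d = 42 (d = 7*6 = 42)
C(m, O) = 37*m (C(m, O) = m*(42 - 5) = m*37 = 37*m)
l(G) = -8 - G*(2 + G) (l(G) = -9 + (G/G - G*(G + 2)) = -9 + (1 - G*(2 + G)) = -8 - G*(2 + G))
317 + l(C((-3 + 2)*(-4 - 1), 4)) = 317 + (-8 - (37*((-3 + 2)*(-4 - 1)))² - 74*(-3 + 2)*(-4 - 1)) = 317 + (-8 - (37*(-1*(-5)))² - 74*(-1*(-5))) = 317 + (-8 - (37*5)² - 74*5) = 317 + (-8 - 1*185² - 2*185) = 317 + (-8 - 1*34225 - 370) = 317 + (-8 - 34225 - 370) = 317 - 34603 = -34286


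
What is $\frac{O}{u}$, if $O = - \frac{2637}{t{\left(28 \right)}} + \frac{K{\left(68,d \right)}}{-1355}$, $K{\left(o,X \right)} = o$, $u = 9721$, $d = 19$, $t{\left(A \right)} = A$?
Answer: $- \frac{3575039}{368814740} \approx -0.0096933$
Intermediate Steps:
$O = - \frac{3575039}{37940}$ ($O = - \frac{2637}{28} + \frac{68}{-1355} = \left(-2637\right) \frac{1}{28} + 68 \left(- \frac{1}{1355}\right) = - \frac{2637}{28} - \frac{68}{1355} = - \frac{3575039}{37940} \approx -94.229$)
$\frac{O}{u} = - \frac{3575039}{37940 \cdot 9721} = \left(- \frac{3575039}{37940}\right) \frac{1}{9721} = - \frac{3575039}{368814740}$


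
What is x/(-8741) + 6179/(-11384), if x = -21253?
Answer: 187933513/99507544 ≈ 1.8886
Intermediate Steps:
x/(-8741) + 6179/(-11384) = -21253/(-8741) + 6179/(-11384) = -21253*(-1/8741) + 6179*(-1/11384) = 21253/8741 - 6179/11384 = 187933513/99507544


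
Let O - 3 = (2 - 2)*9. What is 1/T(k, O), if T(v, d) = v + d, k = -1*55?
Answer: -1/52 ≈ -0.019231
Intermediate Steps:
O = 3 (O = 3 + (2 - 2)*9 = 3 + 0*9 = 3 + 0 = 3)
k = -55
T(v, d) = d + v
1/T(k, O) = 1/(3 - 55) = 1/(-52) = -1/52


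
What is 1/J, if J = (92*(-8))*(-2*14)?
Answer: 1/20608 ≈ 4.8525e-5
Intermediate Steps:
J = 20608 (J = -736*(-28) = 20608)
1/J = 1/20608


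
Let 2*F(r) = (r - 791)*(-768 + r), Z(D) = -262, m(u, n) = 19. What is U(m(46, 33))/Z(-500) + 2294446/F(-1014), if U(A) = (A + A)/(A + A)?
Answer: 54503327/38305710 ≈ 1.4229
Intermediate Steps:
U(A) = 1 (U(A) = (2*A)/((2*A)) = (2*A)*(1/(2*A)) = 1)
F(r) = (-791 + r)*(-768 + r)/2 (F(r) = ((r - 791)*(-768 + r))/2 = ((-791 + r)*(-768 + r))/2 = (-791 + r)*(-768 + r)/2)
U(m(46, 33))/Z(-500) + 2294446/F(-1014) = 1/(-262) + 2294446/(303744 + (1/2)*(-1014)**2 - 1559/2*(-1014)) = 1*(-1/262) + 2294446/(303744 + (1/2)*1028196 + 790413) = -1/262 + 2294446/(303744 + 514098 + 790413) = -1/262 + 2294446/1608255 = -1/262 + 2294446*(1/1608255) = -1/262 + 208586/146205 = 54503327/38305710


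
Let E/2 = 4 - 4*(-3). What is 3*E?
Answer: 96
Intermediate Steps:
E = 32 (E = 2*(4 - 4*(-3)) = 2*(4 + 12) = 2*16 = 32)
3*E = 3*32 = 96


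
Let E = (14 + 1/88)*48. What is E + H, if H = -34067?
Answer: -367339/11 ≈ -33394.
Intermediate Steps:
E = 7398/11 (E = (14 + 1/88)*48 = (1233/88)*48 = 7398/11 ≈ 672.54)
E + H = 7398/11 - 34067 = -367339/11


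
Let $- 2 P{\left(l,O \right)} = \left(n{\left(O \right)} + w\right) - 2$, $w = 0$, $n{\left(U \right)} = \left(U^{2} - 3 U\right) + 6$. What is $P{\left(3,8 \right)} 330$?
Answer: $-7260$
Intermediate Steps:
$n{\left(U \right)} = 6 + U^{2} - 3 U$
$P{\left(l,O \right)} = -2 - \frac{O^{2}}{2} + \frac{3 O}{2}$ ($P{\left(l,O \right)} = - \frac{\left(\left(6 + O^{2} - 3 O\right) + 0\right) - 2}{2} = - \frac{\left(6 + O^{2} - 3 O\right) - 2}{2} = - \frac{4 + O^{2} - 3 O}{2} = -2 - \frac{O^{2}}{2} + \frac{3 O}{2}$)
$P{\left(3,8 \right)} 330 = \left(-2 - \frac{8^{2}}{2} + \frac{3}{2} \cdot 8\right) 330 = \left(-2 - 32 + 12\right) 330 = \left(-22\right) 330 = -7260$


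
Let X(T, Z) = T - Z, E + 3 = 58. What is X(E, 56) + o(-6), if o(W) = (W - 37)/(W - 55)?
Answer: -18/61 ≈ -0.29508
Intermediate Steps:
E = 55 (E = -3 + 58 = 55)
o(W) = (-37 + W)/(-55 + W)
X(E, 56) + o(-6) = (55 - 1*56) + (-37 - 6)/(-55 - 6) = (55 - 56) - 43/(-61) = -1 - 1/61*(-43) = -1 + 43/61 = -18/61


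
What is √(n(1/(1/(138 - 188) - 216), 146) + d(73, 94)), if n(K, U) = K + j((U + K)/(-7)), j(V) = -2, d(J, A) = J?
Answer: √8282433621/10801 ≈ 8.4259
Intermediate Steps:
n(K, U) = -2 + K (n(K, U) = K - 2 = -2 + K)
√(n(1/(1/(138 - 188) - 216), 146) + d(73, 94)) = √((-2 + 1/(1/(138 - 188) - 216)) + 73) = √((-2 + 1/(1/(-50) - 216)) + 73) = √((-2 + 1/(-1/50 - 216)) + 73) = √((-2 + 1/(-10801/50)) + 73) = √((-2 - 50/10801) + 73) = √(-21652/10801 + 73) = √(766821/10801) = √8282433621/10801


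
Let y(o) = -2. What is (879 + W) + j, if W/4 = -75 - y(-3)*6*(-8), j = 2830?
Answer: 3025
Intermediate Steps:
W = -684 (W = 4*(-75 - (-2*6)*(-8)) = 4*(-75 - (-12)*(-8)) = 4*(-75 - 1*96) = 4*(-75 - 96) = 4*(-171) = -684)
(879 + W) + j = (879 - 684) + 2830 = 195 + 2830 = 3025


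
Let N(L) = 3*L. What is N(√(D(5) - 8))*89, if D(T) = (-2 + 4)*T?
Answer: 267*√2 ≈ 377.60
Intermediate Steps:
D(T) = 2*T
N(√(D(5) - 8))*89 = (3*√(2*5 - 8))*89 = (3*√(10 - 8))*89 = (3*√2)*89 = 267*√2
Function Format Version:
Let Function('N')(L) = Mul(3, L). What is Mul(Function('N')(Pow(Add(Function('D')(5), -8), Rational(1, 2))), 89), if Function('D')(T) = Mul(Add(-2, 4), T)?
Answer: Mul(267, Pow(2, Rational(1, 2))) ≈ 377.60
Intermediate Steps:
Function('D')(T) = Mul(2, T)
Mul(Function('N')(Pow(Add(Function('D')(5), -8), Rational(1, 2))), 89) = Mul(Mul(3, Pow(Add(Mul(2, 5), -8), Rational(1, 2))), 89) = Mul(Mul(3, Pow(Add(10, -8), Rational(1, 2))), 89) = Mul(Mul(3, Pow(2, Rational(1, 2))), 89) = Mul(267, Pow(2, Rational(1, 2)))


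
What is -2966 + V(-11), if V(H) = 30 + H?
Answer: -2947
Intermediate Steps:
-2966 + V(-11) = -2966 + (30 - 11) = -2966 + 19 = -2947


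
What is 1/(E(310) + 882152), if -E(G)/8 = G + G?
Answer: 1/877192 ≈ 1.1400e-6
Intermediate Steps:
E(G) = -16*G (E(G) = -8*(G + G) = -16*G)
1/(E(310) + 882152) = 1/(-16*310 + 882152) = 1/(-4960 + 882152) = 1/877192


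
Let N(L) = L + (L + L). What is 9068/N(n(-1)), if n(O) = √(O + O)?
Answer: -4534*I*√2/3 ≈ -2137.3*I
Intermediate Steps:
n(O) = √2*√O (n(O) = √(2*O) = √2*√O)
N(L) = 3*L (N(L) = L + 2*L = 3*L)
9068/N(n(-1)) = 9068/((3*(√2*√(-1)))) = 9068/((3*(√2*I))) = 9068/((3*(I*√2))) = 9068/((3*I*√2)) = 9068*(-I*√2/6) = -4534*I*√2/3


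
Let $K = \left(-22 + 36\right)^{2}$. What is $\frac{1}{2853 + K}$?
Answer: $\frac{1}{3049} \approx 0.00032798$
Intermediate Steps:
$K = 196$ ($K = 14^{2} = 196$)
$\frac{1}{2853 + K} = \frac{1}{2853 + 196} = \frac{1}{3049}$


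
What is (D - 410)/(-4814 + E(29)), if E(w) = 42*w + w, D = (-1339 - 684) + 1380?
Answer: 351/1189 ≈ 0.29521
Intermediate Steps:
D = -643 (D = -2023 + 1380 = -643)
E(w) = 43*w
(D - 410)/(-4814 + E(29)) = (-643 - 410)/(-4814 + 43*29) = -1053/(-4814 + 1247) = -1053/(-3567) = -1053*(-1/3567) = 351/1189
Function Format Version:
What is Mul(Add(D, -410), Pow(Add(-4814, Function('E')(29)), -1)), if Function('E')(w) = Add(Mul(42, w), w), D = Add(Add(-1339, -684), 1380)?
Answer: Rational(351, 1189) ≈ 0.29521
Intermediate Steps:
D = -643 (D = Add(-2023, 1380) = -643)
Function('E')(w) = Mul(43, w)
Mul(Add(D, -410), Pow(Add(-4814, Function('E')(29)), -1)) = Mul(Add(-643, -410), Pow(Add(-4814, Mul(43, 29)), -1)) = Mul(-1053, Pow(Add(-4814, 1247), -1)) = Mul(-1053, Pow(-3567, -1)) = Mul(-1053, Rational(-1, 3567)) = Rational(351, 1189)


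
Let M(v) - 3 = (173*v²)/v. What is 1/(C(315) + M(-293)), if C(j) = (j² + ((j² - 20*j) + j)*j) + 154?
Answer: 1/29419293 ≈ 3.3991e-8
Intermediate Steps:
M(v) = 3 + 173*v (M(v) = 3 + (173*v²)/v = 3 + 173*v)
C(j) = 154 + j² + j*(j² - 19*j) (C(j) = (j² + (j² - 19*j)*j) + 154 = (j² + j*(j² - 19*j)) + 154 = 154 + j² + j*(j² - 19*j))
1/(C(315) + M(-293)) = 1/((154 + 315³ - 18*315²) + (3 + 173*(-293))) = 1/((154 + 31255875 - 18*99225) + (3 - 50689)) = 1/((154 + 31255875 - 1786050) - 50686) = 1/(29469979 - 50686) = 1/29419293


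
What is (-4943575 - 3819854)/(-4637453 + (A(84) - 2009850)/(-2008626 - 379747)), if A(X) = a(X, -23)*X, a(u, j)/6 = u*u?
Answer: 20930337211017/11075969080343 ≈ 1.8897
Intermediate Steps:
a(u, j) = 6*u**2 (a(u, j) = 6*(u*u) = 6*u**2)
A(X) = 6*X**3 (A(X) = (6*X**2)*X = 6*X**3)
(-4943575 - 3819854)/(-4637453 + (A(84) - 2009850)/(-2008626 - 379747)) = (-4943575 - 3819854)/(-4637453 + (6*84**3 - 2009850)/(-2008626 - 379747)) = -8763429/(-4637453 + (6*592704 - 2009850)/(-2388373)) = -8763429/(-4637453 + (3556224 - 2009850)*(-1/2388373)) = -8763429/(-4637453 + 1546374*(-1/2388373)) = -8763429/(-4637453 - 1546374/2388373) = -8763429/(-11075969080343/2388373) = -8763429*(-2388373/11075969080343) = 20930337211017/11075969080343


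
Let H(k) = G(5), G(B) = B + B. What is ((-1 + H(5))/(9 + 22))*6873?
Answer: 61857/31 ≈ 1995.4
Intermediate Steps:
G(B) = 2*B
H(k) = 10 (H(k) = 2*5 = 10)
((-1 + H(5))/(9 + 22))*6873 = ((-1 + 10)/(9 + 22))*6873 = (9/31)*6873 = 61857/31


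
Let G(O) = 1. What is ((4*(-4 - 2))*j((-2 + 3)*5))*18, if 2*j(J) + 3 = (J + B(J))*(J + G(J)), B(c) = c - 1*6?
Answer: -4536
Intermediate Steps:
B(c) = -6 + c (B(c) = c - 6 = -6 + c)
j(J) = -3/2 + (1 + J)*(-6 + 2*J)/2 (j(J) = -3/2 + ((J + (-6 + J))*(J + 1))/2 = -3/2 + ((-6 + 2*J)*(1 + J))/2 = -3/2 + ((1 + J)*(-6 + 2*J))/2 = -3/2 + (1 + J)*(-6 + 2*J)/2)
((4*(-4 - 2))*j((-2 + 3)*5))*18 = ((4*(-4 - 2))*(-9/2 + ((-2 + 3)*5)² - 2*(-2 + 3)*5))*18 = ((4*(-6))*(-9/2 + (1*5)² - 2*5))*18 = -24*(-9/2 + 5² - 2*5)*18 = -24*(-9/2 + 25 - 10)*18 = -24*21/2*18 = -252*18 = -4536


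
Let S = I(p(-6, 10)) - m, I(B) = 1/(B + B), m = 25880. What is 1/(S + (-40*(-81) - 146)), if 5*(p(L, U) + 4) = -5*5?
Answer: -18/410149 ≈ -4.3886e-5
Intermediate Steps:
p(L, U) = -9 (p(L, U) = -4 + (-5*5)/5 = -4 + (⅕)*(-25) = -4 - 5 = -9)
I(B) = 1/(2*B)
S = -465841/18 (S = (½)/(-9) - 1*25880 = (½)*(-⅑) - 25880 = -1/18 - 25880 = -465841/18 ≈ -25880.)
1/(S + (-40*(-81) - 146)) = 1/(-465841/18 + (-40*(-81) - 146)) = 1/(-465841/18 + (3240 - 146)) = 1/(-465841/18 + 3094) = 1/(-410149/18) = -18/410149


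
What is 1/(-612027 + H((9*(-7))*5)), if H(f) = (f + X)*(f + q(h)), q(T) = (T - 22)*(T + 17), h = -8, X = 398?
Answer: -1/660582 ≈ -1.5138e-6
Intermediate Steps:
q(T) = (-22 + T)*(17 + T)
H(f) = (-270 + f)*(398 + f) (H(f) = (f + 398)*(f + (-374 + (-8)² - 5*(-8))) = (398 + f)*(f + (-374 + 64 + 40)) = (398 + f)*(f - 270) = (398 + f)*(-270 + f) = (-270 + f)*(398 + f))
1/(-612027 + H((9*(-7))*5)) = 1/(-612027 + (-107460 + ((9*(-7))*5)² + 128*((9*(-7))*5))) = 1/(-612027 + (-107460 + (-63*5)² + 128*(-63*5))) = 1/(-612027 + (-107460 + (-315)² + 128*(-315))) = 1/(-612027 + (-107460 + 99225 - 40320)) = 1/(-612027 - 48555) = 1/(-660582) = -1/660582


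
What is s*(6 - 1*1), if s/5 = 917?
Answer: 22925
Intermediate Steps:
s = 4585 (s = 5*917 = 4585)
s*(6 - 1*1) = 4585*(6 - 1*1) = 4585*(6 - 1) = 4585*5 = 22925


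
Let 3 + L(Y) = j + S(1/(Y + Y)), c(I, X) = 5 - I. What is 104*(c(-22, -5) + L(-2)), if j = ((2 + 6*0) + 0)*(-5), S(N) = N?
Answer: 1430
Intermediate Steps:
j = -10 (j = ((2 + 0) + 0)*(-5) = (2 + 0)*(-5) = 2*(-5) = -10)
L(Y) = -13 + 1/(2*Y) (L(Y) = -3 + (-10 + 1/(Y + Y)) = -3 + (-10 + 1/(2*Y)) = -13 + 1/(2*Y))
104*(c(-22, -5) + L(-2)) = 104*((5 - 1*(-22)) + (-13 + (½)/(-2))) = 104*((5 + 22) + (-13 + (½)*(-½))) = 104*(27 + (-13 - ¼)) = 104*(27 - 53/4) = 104*(55/4) = 1430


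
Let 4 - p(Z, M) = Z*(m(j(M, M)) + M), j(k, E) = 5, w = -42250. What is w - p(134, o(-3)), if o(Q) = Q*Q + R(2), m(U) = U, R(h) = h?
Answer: -40110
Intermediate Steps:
o(Q) = 2 + Q² (o(Q) = Q*Q + 2 = Q² + 2 = 2 + Q²)
p(Z, M) = 4 - Z*(5 + M)
w - p(134, o(-3)) = -42250 - (4 - 5*134 - 1*(2 + (-3)²)*134) = -42250 - (4 - 670 - 1*(2 + 9)*134) = -42250 - (4 - 670 - 1*11*134) = -42250 - (4 - 670 - 1474) = -42250 - 1*(-2140) = -42250 + 2140 = -40110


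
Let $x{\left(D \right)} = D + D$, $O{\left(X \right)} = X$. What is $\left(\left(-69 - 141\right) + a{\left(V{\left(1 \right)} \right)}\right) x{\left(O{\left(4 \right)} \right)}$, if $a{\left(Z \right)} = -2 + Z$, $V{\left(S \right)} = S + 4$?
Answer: $-1656$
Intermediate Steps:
$V{\left(S \right)} = 4 + S$
$x{\left(D \right)} = 2 D$
$\left(\left(-69 - 141\right) + a{\left(V{\left(1 \right)} \right)}\right) x{\left(O{\left(4 \right)} \right)} = \left(\left(-69 - 141\right) + \left(-2 + \left(4 + 1\right)\right)\right) 2 \cdot 4 = \left(-210 + \left(-2 + 5\right)\right) 8 = \left(-210 + 3\right) 8 = \left(-207\right) 8 = -1656$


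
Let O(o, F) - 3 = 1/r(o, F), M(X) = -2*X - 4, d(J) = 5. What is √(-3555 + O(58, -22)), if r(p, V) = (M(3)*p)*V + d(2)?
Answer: I*√578781426435/12765 ≈ 59.599*I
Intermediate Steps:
M(X) = -4 - 2*X
r(p, V) = 5 - 10*V*p (r(p, V) = ((-4 - 2*3)*p)*V + 5 = ((-4 - 6)*p)*V + 5 = (-10*p)*V + 5 = -10*V*p + 5 = 5 - 10*V*p)
O(o, F) = 3 + 1/(5 - 10*F*o)
√(-3555 + O(58, -22)) = √(-3555 + 2*(-8 + 15*(-22)*58)/(5*(-1 + 2*(-22)*58))) = √(-3555 + 2*(-8 - 19140)/(5*(-1 - 2552))) = √(-3555 + (⅖)*(-19148)/(-2553)) = √(-3555 + (⅖)*(-1/2553)*(-19148)) = √(-3555 + 38296/12765) = √(-45341279/12765) = I*√578781426435/12765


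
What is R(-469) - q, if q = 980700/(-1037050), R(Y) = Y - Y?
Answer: 2802/2963 ≈ 0.94566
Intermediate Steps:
R(Y) = 0
q = -2802/2963 (q = 980700*(-1/1037050) = -2802/2963 ≈ -0.94566)
R(-469) - q = 0 - 1*(-2802/2963) = 0 + 2802/2963 = 2802/2963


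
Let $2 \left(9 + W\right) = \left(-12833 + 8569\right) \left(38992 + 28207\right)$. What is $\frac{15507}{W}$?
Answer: $- \frac{15507}{143268277} \approx -0.00010824$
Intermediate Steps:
$W = -143268277$ ($W = -9 + \frac{\left(-12833 + 8569\right) \left(38992 + 28207\right)}{2} = -9 + \frac{\left(-4264\right) 67199}{2} = -9 + \frac{1}{2} \left(-286536536\right) = -9 - 143268268 = -143268277$)
$\frac{15507}{W} = \frac{15507}{-143268277} = 15507 \left(- \frac{1}{143268277}\right) = - \frac{15507}{143268277}$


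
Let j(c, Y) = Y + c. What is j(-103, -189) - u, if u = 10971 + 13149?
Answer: -24412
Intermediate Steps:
u = 24120
j(-103, -189) - u = (-189 - 103) - 1*24120 = -292 - 24120 = -24412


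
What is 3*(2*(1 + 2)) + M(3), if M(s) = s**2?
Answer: 27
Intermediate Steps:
3*(2*(1 + 2)) + M(3) = 3*(2*(1 + 2)) + 3**2 = 3*(2*3) + 9 = 3*6 + 9 = 18 + 9 = 27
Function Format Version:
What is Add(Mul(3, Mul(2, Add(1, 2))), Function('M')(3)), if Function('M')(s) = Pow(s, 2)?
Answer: 27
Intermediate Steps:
Add(Mul(3, Mul(2, Add(1, 2))), Function('M')(3)) = Add(Mul(3, Mul(2, Add(1, 2))), Pow(3, 2)) = Add(Mul(3, Mul(2, 3)), 9) = Add(Mul(3, 6), 9) = Add(18, 9) = 27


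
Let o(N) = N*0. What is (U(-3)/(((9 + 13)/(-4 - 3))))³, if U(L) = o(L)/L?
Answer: 0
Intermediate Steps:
o(N) = 0
U(L) = 0 (U(L) = 0/L = 0)
(U(-3)/(((9 + 13)/(-4 - 3))))³ = (0/(((9 + 13)/(-4 - 3))))³ = (0/((22/(-7))))³ = (0/((22*(-⅐))))³ = (0/(-22/7))³ = (0*(-7/22))³ = 0³ = 0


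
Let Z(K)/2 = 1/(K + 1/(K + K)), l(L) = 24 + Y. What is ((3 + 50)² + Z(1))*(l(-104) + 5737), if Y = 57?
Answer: 49051558/3 ≈ 1.6351e+7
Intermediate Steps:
l(L) = 81 (l(L) = 24 + 57 = 81)
Z(K) = 2/(K + 1/(2*K)) (Z(K) = 2/(K + 1/(K + K)) = 2/(K + 1/(2*K)))
((3 + 50)² + Z(1))*(l(-104) + 5737) = ((3 + 50)² + 4*1/(1 + 2*1²))*(81 + 5737) = (53² + 4*1/(1 + 2*1))*5818 = (2809 + 4*1/(1 + 2))*5818 = (2809 + 4*1/3)*5818 = (2809 + 4*1*(⅓))*5818 = (2809 + 4/3)*5818 = (8431/3)*5818 = 49051558/3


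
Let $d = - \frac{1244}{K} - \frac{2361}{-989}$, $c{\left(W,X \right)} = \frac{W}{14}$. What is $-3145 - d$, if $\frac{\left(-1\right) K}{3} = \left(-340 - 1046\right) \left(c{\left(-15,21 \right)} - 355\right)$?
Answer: $- \frac{4608591367786}{1464259005} \approx -3147.4$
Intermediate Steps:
$c{\left(W,X \right)} = \frac{W}{14}$ ($c{\left(W,X \right)} = W \frac{1}{14} = \frac{W}{14}$)
$K = -1480545$ ($K = - 3 \left(-340 - 1046\right) \left(\frac{1}{14} \left(-15\right) - 355\right) = - 3 \left(- 1386 \left(- \frac{15}{14} - 355\right)\right) = - 3 \left(\left(-1386\right) \left(- \frac{4985}{14}\right)\right) = \left(-3\right) 493515 = -1480545$)
$d = \frac{3496797061}{1464259005}$ ($d = - \frac{1244}{-1480545} - \frac{2361}{-989} = \left(-1244\right) \left(- \frac{1}{1480545}\right) - - \frac{2361}{989} = \frac{1244}{1480545} + \frac{2361}{989} = \frac{3496797061}{1464259005} \approx 2.3881$)
$-3145 - d = -3145 - \frac{3496797061}{1464259005} = - \frac{4608591367786}{1464259005}$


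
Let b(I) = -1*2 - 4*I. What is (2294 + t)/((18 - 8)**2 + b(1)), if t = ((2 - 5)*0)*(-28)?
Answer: 1147/47 ≈ 24.404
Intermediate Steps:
b(I) = -2 - 4*I
t = 0 (t = -3*0*(-28) = 0*(-28) = 0)
(2294 + t)/((18 - 8)**2 + b(1)) = (2294 + 0)/((18 - 8)**2 + (-2 - 4*1)) = 2294/(10**2 + (-2 - 4)) = 2294/(100 - 6) = 2294/94 = 2294*(1/94) = 1147/47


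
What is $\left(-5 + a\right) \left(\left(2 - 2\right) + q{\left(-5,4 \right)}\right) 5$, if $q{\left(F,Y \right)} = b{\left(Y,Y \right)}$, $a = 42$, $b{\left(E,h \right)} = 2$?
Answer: $370$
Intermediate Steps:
$q{\left(F,Y \right)} = 2$
$\left(-5 + a\right) \left(\left(2 - 2\right) + q{\left(-5,4 \right)}\right) 5 = \left(-5 + 42\right) \left(\left(2 - 2\right) + 2\right) 5 = 37 \left(\left(2 - 2\right) + 2\right) 5 = 37 \left(0 + 2\right) 5 = 37 \cdot 2 \cdot 5 = 37 \cdot 10 = 370$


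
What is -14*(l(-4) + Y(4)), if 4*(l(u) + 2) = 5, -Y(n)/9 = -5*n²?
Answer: -20139/2 ≈ -10070.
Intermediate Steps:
Y(n) = 45*n² (Y(n) = -(-45)*n² = 45*n²)
l(u) = -¾ (l(u) = -2 + (¼)*5 = -2 + 5/4 = -¾)
-14*(l(-4) + Y(4)) = -14*(-¾ + 45*4²) = -14*(-¾ + 45*16) = -14*(-¾ + 720) = -14*2877/4 = -20139/2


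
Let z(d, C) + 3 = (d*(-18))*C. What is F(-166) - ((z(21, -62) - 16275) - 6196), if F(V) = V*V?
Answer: 26594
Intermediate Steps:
z(d, C) = -3 - 18*C*d (z(d, C) = -3 + (d*(-18))*C = -3 + (-18*d)*C = -3 - 18*C*d)
F(V) = V²
F(-166) - ((z(21, -62) - 16275) - 6196) = (-166)² - (((-3 - 18*(-62)*21) - 16275) - 6196) = 27556 - (((-3 + 23436) - 16275) - 6196) = 27556 - ((23433 - 16275) - 6196) = 27556 - (7158 - 6196) = 27556 - 1*962 = 27556 - 962 = 26594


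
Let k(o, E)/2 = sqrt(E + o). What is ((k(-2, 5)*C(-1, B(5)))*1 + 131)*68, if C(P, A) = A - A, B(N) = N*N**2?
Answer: 8908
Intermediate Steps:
k(o, E) = 2*sqrt(E + o)
B(N) = N**3
C(P, A) = 0
((k(-2, 5)*C(-1, B(5)))*1 + 131)*68 = (((2*sqrt(5 - 2))*0)*1 + 131)*68 = (((2*sqrt(3))*0)*1 + 131)*68 = (0*1 + 131)*68 = (0 + 131)*68 = 131*68 = 8908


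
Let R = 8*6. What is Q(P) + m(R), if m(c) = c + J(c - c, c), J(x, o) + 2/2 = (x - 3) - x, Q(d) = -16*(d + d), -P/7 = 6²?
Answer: 8108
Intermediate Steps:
P = -252 (P = -7*6² = -7*36 = -252)
Q(d) = -32*d
R = 48
J(x, o) = -4 (J(x, o) = -1 + ((x - 3) - x) = -1 + ((-3 + x) - x) = -1 - 3 = -4)
m(c) = -4 + c (m(c) = c - 4 = -4 + c)
Q(P) + m(R) = -32*(-252) + (-4 + 48) = 8064 + 44 = 8108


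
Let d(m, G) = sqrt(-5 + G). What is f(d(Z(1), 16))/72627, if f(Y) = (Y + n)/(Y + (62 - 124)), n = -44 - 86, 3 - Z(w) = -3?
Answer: 2683/92793097 + 68*sqrt(11)/278379291 ≈ 2.9724e-5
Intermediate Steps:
Z(w) = 6 (Z(w) = 3 - 1*(-3) = 3 + 3 = 6)
n = -130
f(Y) = (-130 + Y)/(-62 + Y) (f(Y) = (Y - 130)/(Y + (62 - 124)) = (-130 + Y)/(Y - 62) = (-130 + Y)/(-62 + Y))
f(d(Z(1), 16))/72627 = ((-130 + sqrt(-5 + 16))/(-62 + sqrt(-5 + 16)))/72627 = ((-130 + sqrt(11))/(-62 + sqrt(11)))*(1/72627) = (-130 + sqrt(11))/(72627*(-62 + sqrt(11)))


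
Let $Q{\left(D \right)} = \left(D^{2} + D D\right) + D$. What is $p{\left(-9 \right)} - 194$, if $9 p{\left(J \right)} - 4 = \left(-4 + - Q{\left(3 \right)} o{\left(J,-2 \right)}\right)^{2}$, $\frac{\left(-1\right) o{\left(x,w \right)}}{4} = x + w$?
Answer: $\frac{859442}{9} \approx 95494.0$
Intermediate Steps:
$Q{\left(D \right)} = D + 2 D^{2}$ ($Q{\left(D \right)} = \left(D^{2} + D^{2}\right) + D = 2 D^{2} + D = D + 2 D^{2}$)
$o{\left(x,w \right)} = - 4 w - 4 x$ ($o{\left(x,w \right)} = - 4 \left(x + w\right) = - 4 \left(w + x\right) = - 4 w - 4 x$)
$p{\left(J \right)} = \frac{4}{9} + \frac{\left(-172 + 84 J\right)^{2}}{9}$ ($p{\left(J \right)} = \frac{4}{9} + \frac{\left(-4 + - 3 \left(1 + 2 \cdot 3\right) \left(\left(-4\right) \left(-2\right) - 4 J\right)\right)^{2}}{9} = \frac{4}{9} + \frac{\left(-4 + - 3 \left(1 + 6\right) \left(8 - 4 J\right)\right)^{2}}{9} = \frac{4}{9} + \frac{\left(-4 + - 3 \cdot 7 \left(8 - 4 J\right)\right)^{2}}{9} = \frac{4}{9} + \frac{\left(-4 + \left(-1\right) 21 \left(8 - 4 J\right)\right)^{2}}{9} = \frac{4}{9} + \frac{\left(-4 - 21 \left(8 - 4 J\right)\right)^{2}}{9} = \frac{4}{9} + \frac{\left(-4 + \left(-168 + 84 J\right)\right)^{2}}{9} = \frac{4}{9} + \frac{\left(-172 + 84 J\right)^{2}}{9}$)
$p{\left(-9 \right)} - 194 = \left(\frac{4}{9} + \frac{16 \left(-43 + 21 \left(-9\right)\right)^{2}}{9}\right) - 194 = \left(\frac{4}{9} + \frac{16 \left(-43 - 189\right)^{2}}{9}\right) - 194 = \left(\frac{4}{9} + \frac{16 \left(-232\right)^{2}}{9}\right) - 194 = \left(\frac{4}{9} + \frac{16}{9} \cdot 53824\right) - 194 = \left(\frac{4}{9} + \frac{861184}{9}\right) - 194 = \frac{861188}{9} - 194 = \frac{859442}{9}$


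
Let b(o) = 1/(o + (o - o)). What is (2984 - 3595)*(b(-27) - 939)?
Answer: 15491294/27 ≈ 5.7375e+5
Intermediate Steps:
b(o) = 1/o (b(o) = 1/(o + 0) = 1/o)
(2984 - 3595)*(b(-27) - 939) = (2984 - 3595)*(1/(-27) - 939) = -611*(-1/27 - 939) = -611*(-25354/27) = 15491294/27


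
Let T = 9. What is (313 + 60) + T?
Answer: 382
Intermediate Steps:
(313 + 60) + T = (313 + 60) + 9 = 373 + 9 = 382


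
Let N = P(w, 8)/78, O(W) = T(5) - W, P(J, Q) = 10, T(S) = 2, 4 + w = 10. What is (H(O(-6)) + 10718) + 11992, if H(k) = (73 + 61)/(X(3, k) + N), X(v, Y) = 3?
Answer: 1387923/61 ≈ 22753.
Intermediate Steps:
w = 6 (w = -4 + 10 = 6)
O(W) = 2 - W
N = 5/39 (N = 10/78 = 10*(1/78) = 5/39 ≈ 0.12821)
H(k) = 2613/61 (H(k) = (73 + 61)/(3 + 5/39) = 134/(122/39) = 134*(39/122) = 2613/61)
(H(O(-6)) + 10718) + 11992 = (2613/61 + 10718) + 11992 = 656411/61 + 11992 = 1387923/61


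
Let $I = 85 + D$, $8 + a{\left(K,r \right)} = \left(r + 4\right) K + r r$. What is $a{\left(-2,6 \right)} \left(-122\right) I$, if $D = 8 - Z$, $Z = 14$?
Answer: $-77104$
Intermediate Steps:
$D = -6$ ($D = 8 - 14 = -6$)
$a{\left(K,r \right)} = -8 + r^{2} + K \left(4 + r\right)$ ($a{\left(K,r \right)} = -8 + \left(\left(r + 4\right) K + r r\right) = -8 + \left(\left(4 + r\right) K + r^{2}\right) = -8 + \left(K \left(4 + r\right) + r^{2}\right) = -8 + \left(r^{2} + K \left(4 + r\right)\right) = -8 + r^{2} + K \left(4 + r\right)$)
$I = 79$ ($I = 85 - 6 = 79$)
$a{\left(-2,6 \right)} \left(-122\right) I = \left(-8 + 6^{2} + 4 \left(-2\right) - 12\right) \left(-122\right) 79 = \left(-8 + 36 - 8 - 12\right) \left(-122\right) 79 = 8 \left(-122\right) 79 = \left(-976\right) 79 = -77104$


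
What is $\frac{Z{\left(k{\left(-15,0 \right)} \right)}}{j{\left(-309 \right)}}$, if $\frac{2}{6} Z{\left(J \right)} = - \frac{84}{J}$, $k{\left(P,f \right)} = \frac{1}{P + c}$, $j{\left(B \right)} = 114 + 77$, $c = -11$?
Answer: $\frac{6552}{191} \approx 34.304$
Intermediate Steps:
$j{\left(B \right)} = 191$
$k{\left(P,f \right)} = \frac{1}{-11 + P}$ ($k{\left(P,f \right)} = \frac{1}{P - 11} = \frac{1}{-11 + P}$)
$Z{\left(J \right)} = - \frac{252}{J}$ ($Z{\left(J \right)} = 3 \left(- \frac{84}{J}\right) = - \frac{252}{J}$)
$\frac{Z{\left(k{\left(-15,0 \right)} \right)}}{j{\left(-309 \right)}} = \frac{\left(-252\right) \frac{1}{\frac{1}{-11 - 15}}}{191} = - \frac{252}{\frac{1}{-26}} \cdot \frac{1}{191} = - \frac{252}{- \frac{1}{26}} \cdot \frac{1}{191} = \left(-252\right) \left(-26\right) \frac{1}{191} = 6552 \cdot \frac{1}{191} = \frac{6552}{191}$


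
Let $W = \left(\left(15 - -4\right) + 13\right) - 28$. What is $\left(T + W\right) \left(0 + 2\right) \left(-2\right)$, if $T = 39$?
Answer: $-172$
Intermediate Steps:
$W = 4$ ($W = \left(\left(15 + 4\right) + 13\right) - 28 = \left(19 + 13\right) - 28 = 32 - 28 = 4$)
$\left(T + W\right) \left(0 + 2\right) \left(-2\right) = \left(39 + 4\right) \left(0 + 2\right) \left(-2\right) = 43 \cdot 2 \left(-2\right) = 43 \left(-4\right) = -172$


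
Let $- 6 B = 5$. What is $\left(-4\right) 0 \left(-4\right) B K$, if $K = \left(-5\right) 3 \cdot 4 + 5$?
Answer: $0$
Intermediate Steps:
$B = - \frac{5}{6}$ ($B = \left(- \frac{1}{6}\right) 5 = - \frac{5}{6} \approx -0.83333$)
$K = -55$ ($K = \left(-15\right) 4 + 5 = -60 + 5 = -55$)
$\left(-4\right) 0 \left(-4\right) B K = \left(-4\right) 0 \left(-4\right) \left(- \frac{5}{6}\right) \left(-55\right) = 0 \left(-4\right) \left(- \frac{5}{6}\right) \left(-55\right) = 0 \left(- \frac{5}{6}\right) \left(-55\right) = 0 \left(-55\right) = 0$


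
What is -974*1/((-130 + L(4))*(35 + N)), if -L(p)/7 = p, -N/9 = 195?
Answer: -487/135880 ≈ -0.0035840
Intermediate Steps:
N = -1755 (N = -9*195 = -1755)
L(p) = -7*p
-974*1/((-130 + L(4))*(35 + N)) = -974*1/((-130 - 7*4)*(35 - 1755)) = -974*(-1/(1720*(-130 - 28))) = -974/((-1720*(-158))) = -974/271760 = -974*1/271760 = -487/135880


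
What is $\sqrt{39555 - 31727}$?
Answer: $2 \sqrt{1957} \approx 88.476$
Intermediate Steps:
$\sqrt{39555 - 31727} = \sqrt{7828} = 2 \sqrt{1957}$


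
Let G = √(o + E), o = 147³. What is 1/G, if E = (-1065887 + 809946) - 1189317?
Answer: √1731265/1731265 ≈ 0.00076001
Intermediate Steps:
E = -1445258 (E = -255941 - 1189317 = -1445258)
o = 3176523
G = √1731265 (G = √(3176523 - 1445258) = √1731265 ≈ 1315.8)
1/G = 1/(√1731265) = √1731265/1731265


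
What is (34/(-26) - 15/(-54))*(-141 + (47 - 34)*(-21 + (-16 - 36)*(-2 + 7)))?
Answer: 457177/117 ≈ 3907.5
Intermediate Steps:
(34/(-26) - 15/(-54))*(-141 + (47 - 34)*(-21 + (-16 - 36)*(-2 + 7))) = (34*(-1/26) - 15*(-1/54))*(-141 + 13*(-21 - 52*5)) = (-17/13 + 5/18)*(-141 + 13*(-21 - 260)) = -241*(-141 + 13*(-281))/234 = -241*(-141 - 3653)/234 = -241/234*(-3794) = 457177/117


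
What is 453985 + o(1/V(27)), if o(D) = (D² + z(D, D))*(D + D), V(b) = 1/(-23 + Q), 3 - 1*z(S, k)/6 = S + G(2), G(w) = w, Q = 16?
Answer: 452627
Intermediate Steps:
z(S, k) = 6 - 6*S (z(S, k) = 18 - 6*(S + 2) = 18 - 6*(2 + S) = 18 + (-12 - 6*S) = 6 - 6*S)
V(b) = -⅐ (V(b) = 1/(-23 + 16) = 1/(-7) = -⅐)
o(D) = 2*D*(6 + D² - 6*D) (o(D) = (D² + (6 - 6*D))*(D + D) = (6 + D² - 6*D)*(2*D) = 2*D*(6 + D² - 6*D))
453985 + o(1/V(27)) = 453985 + 2*(6 + (1/(-⅐))² - 6/(-⅐))/(-⅐) = 453985 + 2*(-7)*(6 + (-7)² - 6*(-7)) = 453985 + 2*(-7)*(6 + 49 + 42) = 453985 + 2*(-7)*97 = 453985 - 1358 = 452627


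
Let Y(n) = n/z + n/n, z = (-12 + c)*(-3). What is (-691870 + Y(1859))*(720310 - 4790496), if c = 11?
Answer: 8440540077128/3 ≈ 2.8135e+12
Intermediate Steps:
z = 3 (z = (-12 + 11)*(-3) = -1*(-3) = 3)
Y(n) = 1 + n/3 (Y(n) = n/3 + n/n = n*(1/3) + 1 = n/3 + 1 = 1 + n/3)
(-691870 + Y(1859))*(720310 - 4790496) = (-691870 + (1 + (1/3)*1859))*(720310 - 4790496) = (-691870 + (1 + 1859/3))*(-4070186) = (-691870 + 1862/3)*(-4070186) = -2073748/3*(-4070186) = 8440540077128/3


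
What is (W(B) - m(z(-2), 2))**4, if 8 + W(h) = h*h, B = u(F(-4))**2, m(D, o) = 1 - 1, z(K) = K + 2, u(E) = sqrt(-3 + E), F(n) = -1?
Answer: 4096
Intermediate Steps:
z(K) = 2 + K
m(D, o) = 0
B = -4 (B = (sqrt(-3 - 1))**2 = (sqrt(-4))**2 = (2*I)**2 = -4)
W(h) = -8 + h**2 (W(h) = -8 + h*h = -8 + h**2)
(W(B) - m(z(-2), 2))**4 = ((-8 + (-4)**2) - 1*0)**4 = ((-8 + 16) + 0)**4 = (8 + 0)**4 = 8**4 = 4096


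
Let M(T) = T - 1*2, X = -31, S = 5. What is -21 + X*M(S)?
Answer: -114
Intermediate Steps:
M(T) = -2 + T (M(T) = T - 2 = -2 + T)
-21 + X*M(S) = -21 - 31*(-2 + 5) = -21 - 31*3 = -21 - 93 = -114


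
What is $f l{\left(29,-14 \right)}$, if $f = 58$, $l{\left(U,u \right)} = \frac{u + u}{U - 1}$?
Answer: $-58$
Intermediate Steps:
$l{\left(U,u \right)} = \frac{2 u}{-1 + U}$
$f l{\left(29,-14 \right)} = 58 \cdot 2 \left(-14\right) \frac{1}{-1 + 29} = 58 \cdot 2 \left(-14\right) \frac{1}{28} = 58 \left(-1\right) = -58$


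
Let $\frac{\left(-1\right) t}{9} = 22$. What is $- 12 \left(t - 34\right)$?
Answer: $2784$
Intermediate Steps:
$t = -198$ ($t = \left(-9\right) 22 = -198$)
$- 12 \left(t - 34\right) = - 12 \left(-198 - 34\right) = \left(-12\right) \left(-232\right) = 2784$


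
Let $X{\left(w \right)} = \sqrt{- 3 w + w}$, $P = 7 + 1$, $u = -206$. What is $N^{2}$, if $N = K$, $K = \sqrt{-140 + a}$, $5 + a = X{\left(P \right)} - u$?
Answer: $61 + 4 i \approx 61.0 + 4.0 i$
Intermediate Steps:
$P = 8$
$X{\left(w \right)} = \sqrt{2} \sqrt{- w}$ ($X{\left(w \right)} = \sqrt{- 2 w} = \sqrt{2} \sqrt{- w}$)
$a = 201 + 4 i$ ($a = -5 + \left(\sqrt{2} \sqrt{\left(-1\right) 8} - -206\right) = -5 + \left(\sqrt{2} \sqrt{-8} + 206\right) = -5 + \left(\sqrt{2} \cdot 2 i \sqrt{2} + 206\right) = -5 + \left(4 i + 206\right) = -5 + \left(206 + 4 i\right) = 201 + 4 i \approx 201.0 + 4.0 i$)
$K = \sqrt{61 + 4 i}$ ($K = \sqrt{-140 + \left(201 + 4 i\right)} = \sqrt{61 + 4 i} \approx 7.8144 + 0.25594 i$)
$N = \sqrt{61 + 4 i} \approx 7.8144 + 0.25594 i$
$N^{2} = \left(\sqrt{61 + 4 i}\right)^{2} = 61 + 4 i$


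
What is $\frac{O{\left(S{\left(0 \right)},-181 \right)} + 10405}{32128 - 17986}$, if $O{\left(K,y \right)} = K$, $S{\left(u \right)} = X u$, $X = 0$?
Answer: $\frac{10405}{14142} \approx 0.73575$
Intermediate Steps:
$S{\left(u \right)} = 0$ ($S{\left(u \right)} = 0 u = 0$)
$\frac{O{\left(S{\left(0 \right)},-181 \right)} + 10405}{32128 - 17986} = \frac{0 + 10405}{32128 - 17986} = \frac{10405}{14142}$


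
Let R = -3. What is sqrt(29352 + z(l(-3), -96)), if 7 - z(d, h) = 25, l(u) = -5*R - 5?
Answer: sqrt(29334) ≈ 171.27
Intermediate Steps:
l(u) = 10 (l(u) = -5*(-3) - 5 = 15 - 5 = 10)
z(d, h) = -18 (z(d, h) = 7 - 1*25 = 7 - 25 = -18)
sqrt(29352 + z(l(-3), -96)) = sqrt(29352 - 18) = sqrt(29334)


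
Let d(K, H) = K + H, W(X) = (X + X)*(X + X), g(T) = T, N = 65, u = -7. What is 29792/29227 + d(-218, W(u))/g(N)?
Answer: 1293486/1899755 ≈ 0.68087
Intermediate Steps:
W(X) = 4*X² (W(X) = (2*X)*(2*X) = 4*X²)
d(K, H) = H + K
29792/29227 + d(-218, W(u))/g(N) = 29792/29227 + (4*(-7)² - 218)/65 = 29792*(1/29227) + (4*49 - 218)*(1/65) = 29792/29227 + (196 - 218)*(1/65) = 29792/29227 - 22*1/65 = 29792/29227 - 22/65 = 1293486/1899755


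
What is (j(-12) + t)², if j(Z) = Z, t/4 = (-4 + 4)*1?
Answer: 144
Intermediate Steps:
t = 0 (t = 4*((-4 + 4)*1) = 4*(0*1) = 4*0 = 0)
(j(-12) + t)² = (-12 + 0)² = (-12)² = 144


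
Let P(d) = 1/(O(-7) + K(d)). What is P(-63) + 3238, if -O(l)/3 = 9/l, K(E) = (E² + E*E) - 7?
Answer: 179851479/55544 ≈ 3238.0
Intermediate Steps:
K(E) = -7 + 2*E² (K(E) = (E² + E²) - 7 = 2*E² - 7 = -7 + 2*E²)
O(l) = -27/l
P(d) = 1/(-22/7 + 2*d²) (P(d) = 1/(-27/(-7) + (-7 + 2*d²)) = 1/(-27*(-⅐) + (-7 + 2*d²)) = 1/(27/7 + (-7 + 2*d²)) = 1/(-22/7 + 2*d²))
P(-63) + 3238 = 7/(2*(-11 + 7*(-63)²)) + 3238 = 7/(2*(-11 + 7*3969)) + 3238 = 7/(2*(-11 + 27783)) + 3238 = (7/2)/27772 + 3238 = (7/2)*(1/27772) + 3238 = 7/55544 + 3238 = 179851479/55544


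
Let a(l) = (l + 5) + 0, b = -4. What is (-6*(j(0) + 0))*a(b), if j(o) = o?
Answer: 0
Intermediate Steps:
a(l) = 5 + l (a(l) = (5 + l) + 0 = 5 + l)
(-6*(j(0) + 0))*a(b) = (-6*(0 + 0))*(5 - 4) = -6*0*1 = 0*1 = 0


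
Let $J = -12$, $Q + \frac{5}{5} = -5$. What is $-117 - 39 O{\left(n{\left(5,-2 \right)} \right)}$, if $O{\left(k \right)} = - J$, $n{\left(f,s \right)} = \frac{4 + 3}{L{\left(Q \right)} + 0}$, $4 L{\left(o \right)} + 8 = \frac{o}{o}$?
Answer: $-585$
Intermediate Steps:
$Q = -6$ ($Q = -1 - 5 = -6$)
$L{\left(o \right)} = - \frac{7}{4}$ ($L{\left(o \right)} = -2 + \frac{o \frac{1}{o}}{4} = -2 + \frac{1}{4} \cdot 1 = -2 + \frac{1}{4} = - \frac{7}{4}$)
$n{\left(f,s \right)} = -4$ ($n{\left(f,s \right)} = \frac{4 + 3}{- \frac{7}{4} + 0} = \frac{7}{- \frac{7}{4}} = 7 \left(- \frac{4}{7}\right) = -4$)
$O{\left(k \right)} = 12$ ($O{\left(k \right)} = \left(-1\right) \left(-12\right) = 12$)
$-117 - 39 O{\left(n{\left(5,-2 \right)} \right)} = -117 - 468 = -585$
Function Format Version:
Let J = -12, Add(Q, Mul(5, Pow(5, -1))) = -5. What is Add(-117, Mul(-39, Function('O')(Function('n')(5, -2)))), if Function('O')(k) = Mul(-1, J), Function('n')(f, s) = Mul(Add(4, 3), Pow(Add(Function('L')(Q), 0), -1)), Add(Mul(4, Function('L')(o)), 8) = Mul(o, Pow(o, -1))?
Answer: -585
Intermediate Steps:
Q = -6 (Q = Add(-1, -5) = -6)
Function('L')(o) = Rational(-7, 4) (Function('L')(o) = Add(-2, Mul(Rational(1, 4), Mul(o, Pow(o, -1)))) = Add(-2, Mul(Rational(1, 4), 1)) = Add(-2, Rational(1, 4)) = Rational(-7, 4))
Function('n')(f, s) = -4 (Function('n')(f, s) = Mul(Add(4, 3), Pow(Add(Rational(-7, 4), 0), -1)) = Mul(7, Pow(Rational(-7, 4), -1)) = Mul(7, Rational(-4, 7)) = -4)
Function('O')(k) = 12 (Function('O')(k) = Mul(-1, -12) = 12)
Add(-117, Mul(-39, Function('O')(Function('n')(5, -2)))) = Add(-117, Mul(-39, 12)) = Add(-117, -468) = -585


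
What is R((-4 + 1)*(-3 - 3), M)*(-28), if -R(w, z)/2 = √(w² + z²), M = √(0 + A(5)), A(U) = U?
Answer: 56*√329 ≈ 1015.7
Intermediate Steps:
M = √5 (M = √(0 + 5) = √5 ≈ 2.2361)
R(w, z) = -2*√(w² + z²)
R((-4 + 1)*(-3 - 3), M)*(-28) = -2*√(((-4 + 1)*(-3 - 3))² + (√5)²)*(-28) = -2*√((-3*(-6))² + 5)*(-28) = -2*√(18² + 5)*(-28) = -2*√(324 + 5)*(-28) = -2*√329*(-28) = 56*√329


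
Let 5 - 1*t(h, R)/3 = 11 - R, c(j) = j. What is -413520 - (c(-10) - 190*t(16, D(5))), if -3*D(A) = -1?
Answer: -416740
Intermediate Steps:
D(A) = ⅓ (D(A) = -⅓*(-1) = ⅓)
t(h, R) = -18 + 3*R (t(h, R) = 15 - 3*(11 - R) = 15 + (-33 + 3*R) = -18 + 3*R)
-413520 - (c(-10) - 190*t(16, D(5))) = -413520 - (-10 - 190*(-18 + 3*(⅓))) = -413520 - (-10 - 190*(-18 + 1)) = -413520 - (-10 - 190*(-17)) = -413520 - (-10 + 3230) = -413520 - 1*3220 = -413520 - 3220 = -416740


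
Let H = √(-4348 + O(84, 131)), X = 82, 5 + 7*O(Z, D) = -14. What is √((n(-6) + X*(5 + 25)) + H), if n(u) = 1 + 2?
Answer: √(120687 + 7*I*√213185)/7 ≈ 49.633 + 0.66448*I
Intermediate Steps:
O(Z, D) = -19/7 (O(Z, D) = -5/7 + (⅐)*(-14) = -5/7 - 2 = -19/7)
n(u) = 3
H = I*√213185/7 (H = √(-4348 - 19/7) = √(-30455/7) = I*√213185/7 ≈ 65.96*I)
√((n(-6) + X*(5 + 25)) + H) = √((3 + 82*(5 + 25)) + I*√213185/7) = √((3 + 82*30) + I*√213185/7) = √((3 + 2460) + I*√213185/7) = √(2463 + I*√213185/7)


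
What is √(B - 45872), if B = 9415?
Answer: I*√36457 ≈ 190.94*I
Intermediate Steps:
√(B - 45872) = √(9415 - 45872) = √(-36457) = I*√36457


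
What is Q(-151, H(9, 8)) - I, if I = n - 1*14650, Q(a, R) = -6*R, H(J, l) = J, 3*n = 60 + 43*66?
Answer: 13630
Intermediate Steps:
n = 966 (n = (60 + 43*66)/3 = (60 + 2838)/3 = (⅓)*2898 = 966)
I = -13684 (I = 966 - 1*14650 = 966 - 14650 = -13684)
Q(-151, H(9, 8)) - I = -6*9 - 1*(-13684) = -54 + 13684 = 13630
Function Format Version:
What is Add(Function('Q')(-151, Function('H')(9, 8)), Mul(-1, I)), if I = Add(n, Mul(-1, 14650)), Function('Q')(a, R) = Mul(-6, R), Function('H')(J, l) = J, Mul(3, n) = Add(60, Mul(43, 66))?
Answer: 13630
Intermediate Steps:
n = 966 (n = Mul(Rational(1, 3), Add(60, Mul(43, 66))) = Mul(Rational(1, 3), Add(60, 2838)) = Mul(Rational(1, 3), 2898) = 966)
I = -13684 (I = Add(966, Mul(-1, 14650)) = Add(966, -14650) = -13684)
Add(Function('Q')(-151, Function('H')(9, 8)), Mul(-1, I)) = Add(Mul(-6, 9), Mul(-1, -13684)) = Add(-54, 13684) = 13630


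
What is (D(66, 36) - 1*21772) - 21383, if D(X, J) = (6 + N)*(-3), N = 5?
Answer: -43188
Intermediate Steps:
D(X, J) = -33 (D(X, J) = (6 + 5)*(-3) = 11*(-3) = -33)
(D(66, 36) - 1*21772) - 21383 = (-33 - 1*21772) - 21383 = (-33 - 21772) - 21383 = -21805 - 21383 = -43188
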